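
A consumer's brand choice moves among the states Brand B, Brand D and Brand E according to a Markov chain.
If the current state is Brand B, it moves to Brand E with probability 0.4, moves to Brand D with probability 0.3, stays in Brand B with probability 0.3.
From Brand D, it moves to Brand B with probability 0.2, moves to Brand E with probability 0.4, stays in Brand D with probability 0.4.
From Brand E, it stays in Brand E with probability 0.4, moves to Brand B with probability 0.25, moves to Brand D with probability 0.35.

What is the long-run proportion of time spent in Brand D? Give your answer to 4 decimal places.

0.3556

Let the stationary distribution be π with π = πP and π_1 + π_2 + π_3 = 1.
π_1 = 0.3·π_1 + 0.2·π_2 + 0.25·π_3
π_2 = 0.3·π_1 + 0.4·π_2 + 0.35·π_3
Solving with the normalization constraint gives π = (0.2444, 0.3556, 0.4000).
So the stationary probability of Brand D is 0.3556.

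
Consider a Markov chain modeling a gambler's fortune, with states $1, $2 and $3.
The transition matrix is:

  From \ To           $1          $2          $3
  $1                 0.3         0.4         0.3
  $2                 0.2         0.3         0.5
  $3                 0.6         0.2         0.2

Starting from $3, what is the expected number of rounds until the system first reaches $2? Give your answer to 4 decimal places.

Let t(s) be the expected number of rounds to first reach $2 from state s, with t($2) = 0. Conditioning on the first round:
t($1) = 1 + 0.3·t($1) + 0.3·t($3)
t($3) = 1 + 0.6·t($1) + 0.2·t($3)
Solving: t($1) = 2.8947, t($3) = 3.4211.
Expected rounds from $3 to $2: 3.4211.

3.4211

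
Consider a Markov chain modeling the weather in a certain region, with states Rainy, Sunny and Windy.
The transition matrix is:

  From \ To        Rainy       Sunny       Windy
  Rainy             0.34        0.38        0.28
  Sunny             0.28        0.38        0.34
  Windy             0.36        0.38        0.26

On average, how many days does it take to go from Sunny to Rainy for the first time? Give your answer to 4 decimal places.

3.2767

Let t(s) be the expected number of days to first reach Rainy from state s, with t(Rainy) = 0. Conditioning on the first day:
t(Sunny) = 1 + 0.38·t(Sunny) + 0.34·t(Windy)
t(Windy) = 1 + 0.38·t(Sunny) + 0.26·t(Windy)
Solving: t(Sunny) = 3.2767, t(Windy) = 3.0340.
Expected days from Sunny to Rainy: 3.2767.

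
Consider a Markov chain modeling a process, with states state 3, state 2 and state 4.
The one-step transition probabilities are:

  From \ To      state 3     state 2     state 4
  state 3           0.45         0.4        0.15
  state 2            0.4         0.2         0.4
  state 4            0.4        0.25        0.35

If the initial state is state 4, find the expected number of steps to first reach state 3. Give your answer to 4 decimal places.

Let t(s) be the expected number of steps to first reach state 3 from state s, with t(state 3) = 0. Conditioning on the first step:
t(state 2) = 1 + 0.2·t(state 2) + 0.4·t(state 4)
t(state 4) = 1 + 0.25·t(state 2) + 0.35·t(state 4)
Solving: t(state 2) = 2.5000, t(state 4) = 2.5000.
Expected steps from state 4 to state 3: 2.5000.

2.5000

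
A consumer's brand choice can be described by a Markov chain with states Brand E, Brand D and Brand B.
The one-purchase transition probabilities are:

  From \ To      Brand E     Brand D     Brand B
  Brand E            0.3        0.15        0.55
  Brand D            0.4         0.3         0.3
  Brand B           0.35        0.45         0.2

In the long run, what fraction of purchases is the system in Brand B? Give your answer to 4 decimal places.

Let the stationary distribution be π with π = πP and π_1 + π_2 + π_3 = 1.
π_1 = 0.3·π_1 + 0.4·π_2 + 0.35·π_3
π_2 = 0.15·π_1 + 0.3·π_2 + 0.45·π_3
Solving with the normalization constraint gives π = (0.3476, 0.3006, 0.3517).
So the stationary probability of Brand B is 0.3517.

0.3517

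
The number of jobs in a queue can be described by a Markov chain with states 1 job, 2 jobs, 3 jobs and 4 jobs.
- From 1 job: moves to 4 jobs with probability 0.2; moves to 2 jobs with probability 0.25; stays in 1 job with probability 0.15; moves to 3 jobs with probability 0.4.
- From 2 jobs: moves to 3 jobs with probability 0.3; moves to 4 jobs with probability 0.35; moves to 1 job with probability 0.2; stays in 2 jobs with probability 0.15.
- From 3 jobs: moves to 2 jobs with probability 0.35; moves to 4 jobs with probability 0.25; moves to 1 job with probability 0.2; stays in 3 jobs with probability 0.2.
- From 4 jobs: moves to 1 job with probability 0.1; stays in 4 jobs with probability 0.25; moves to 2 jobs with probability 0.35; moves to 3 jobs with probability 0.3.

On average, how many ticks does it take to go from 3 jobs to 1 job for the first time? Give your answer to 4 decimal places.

Let t(s) be the expected number of ticks to first reach 1 job from state s, with t(1 job) = 0. Conditioning on the first tick:
t(2 jobs) = 1 + 0.15·t(2 jobs) + 0.3·t(3 jobs) + 0.35·t(4 jobs)
t(3 jobs) = 1 + 0.35·t(2 jobs) + 0.2·t(3 jobs) + 0.25·t(4 jobs)
t(4 jobs) = 1 + 0.35·t(2 jobs) + 0.3·t(3 jobs) + 0.25·t(4 jobs)
Solving: t(2 jobs) = 5.8596, t(3 jobs) = 5.8111, t(4 jobs) = 6.3923.
Expected ticks from 3 jobs to 1 job: 5.8111.

5.8111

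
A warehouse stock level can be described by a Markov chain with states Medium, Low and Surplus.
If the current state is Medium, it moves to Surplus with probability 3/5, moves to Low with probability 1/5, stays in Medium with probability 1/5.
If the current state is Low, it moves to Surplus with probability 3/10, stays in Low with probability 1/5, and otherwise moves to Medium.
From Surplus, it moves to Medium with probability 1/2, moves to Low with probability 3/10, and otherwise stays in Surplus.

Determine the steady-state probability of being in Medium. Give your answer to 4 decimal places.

0.3846

Let the stationary distribution be π with π = πP and π_1 + π_2 + π_3 = 1.
π_1 = 0.2·π_1 + 0.5·π_2 + 0.5·π_3
π_2 = 0.2·π_1 + 0.2·π_2 + 0.3·π_3
Solving with the normalization constraint gives π = (0.3846, 0.2378, 0.3776).
So the stationary probability of Medium is 0.3846.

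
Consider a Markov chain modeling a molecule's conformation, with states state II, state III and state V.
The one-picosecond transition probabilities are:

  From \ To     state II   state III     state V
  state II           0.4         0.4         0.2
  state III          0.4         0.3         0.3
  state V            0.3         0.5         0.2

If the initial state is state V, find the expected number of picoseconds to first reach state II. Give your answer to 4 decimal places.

2.9268

Let t(s) be the expected number of picoseconds to first reach state II from state s, with t(state II) = 0. Conditioning on the first picosecond:
t(state III) = 1 + 0.3·t(state III) + 0.3·t(state V)
t(state V) = 1 + 0.5·t(state III) + 0.2·t(state V)
Solving: t(state III) = 2.6829, t(state V) = 2.9268.
Expected picoseconds from state V to state II: 2.9268.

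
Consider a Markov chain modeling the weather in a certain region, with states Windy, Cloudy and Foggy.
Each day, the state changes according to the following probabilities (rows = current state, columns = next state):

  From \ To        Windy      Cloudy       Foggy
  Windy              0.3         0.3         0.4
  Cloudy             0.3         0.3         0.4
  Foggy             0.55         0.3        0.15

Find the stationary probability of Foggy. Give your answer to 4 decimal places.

Let the stationary distribution be π with π = πP and π_1 + π_2 + π_3 = 1.
π_1 = 0.3·π_1 + 0.3·π_2 + 0.55·π_3
π_2 = 0.3·π_1 + 0.3·π_2 + 0.3·π_3
Solving with the normalization constraint gives π = (0.3800, 0.3000, 0.3200).
So the stationary probability of Foggy is 0.3200.

0.3200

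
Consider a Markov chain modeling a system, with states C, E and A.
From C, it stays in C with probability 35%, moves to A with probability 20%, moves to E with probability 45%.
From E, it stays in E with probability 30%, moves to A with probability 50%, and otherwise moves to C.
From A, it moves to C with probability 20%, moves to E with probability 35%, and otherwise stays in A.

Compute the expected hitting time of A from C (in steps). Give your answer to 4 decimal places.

3.1507

Let t(s) be the expected number of steps to first reach A from state s, with t(A) = 0. Conditioning on the first step:
t(C) = 1 + 0.35·t(C) + 0.45·t(E)
t(E) = 1 + 0.2·t(C) + 0.3·t(E)
Solving: t(C) = 3.1507, t(E) = 2.3288.
Expected steps from C to A: 3.1507.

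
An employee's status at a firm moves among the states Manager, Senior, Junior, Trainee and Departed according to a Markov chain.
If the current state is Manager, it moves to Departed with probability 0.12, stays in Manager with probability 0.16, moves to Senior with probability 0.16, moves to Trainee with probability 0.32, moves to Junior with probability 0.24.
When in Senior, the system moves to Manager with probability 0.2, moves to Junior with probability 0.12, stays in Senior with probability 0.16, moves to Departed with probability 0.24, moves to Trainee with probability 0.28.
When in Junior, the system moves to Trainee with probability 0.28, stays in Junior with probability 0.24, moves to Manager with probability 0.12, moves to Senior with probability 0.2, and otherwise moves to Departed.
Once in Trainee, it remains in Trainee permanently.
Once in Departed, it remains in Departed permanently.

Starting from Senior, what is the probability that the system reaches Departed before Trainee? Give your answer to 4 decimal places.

0.4171

Let h(s) be the probability of absorption at Departed starting from transient state s. Then h(Departed) = 1 and h(Trainee) = 0. By first-step analysis:
h(Manager) = 0.16·h(Manager) + 0.16·h(Senior) + 0.24·h(Junior) + 0.32·0 + 0.12·1
h(Senior) = 0.2·h(Manager) + 0.16·h(Senior) + 0.12·h(Junior) + 0.28·0 + 0.24·1
h(Junior) = 0.12·h(Manager) + 0.2·h(Senior) + 0.24·h(Junior) + 0.28·0 + 0.16·1
Solving: h(Manager) = 0.3287, h(Senior) = 0.4171, h(Junior) = 0.3722.
Starting from Senior, the probability is 0.4171.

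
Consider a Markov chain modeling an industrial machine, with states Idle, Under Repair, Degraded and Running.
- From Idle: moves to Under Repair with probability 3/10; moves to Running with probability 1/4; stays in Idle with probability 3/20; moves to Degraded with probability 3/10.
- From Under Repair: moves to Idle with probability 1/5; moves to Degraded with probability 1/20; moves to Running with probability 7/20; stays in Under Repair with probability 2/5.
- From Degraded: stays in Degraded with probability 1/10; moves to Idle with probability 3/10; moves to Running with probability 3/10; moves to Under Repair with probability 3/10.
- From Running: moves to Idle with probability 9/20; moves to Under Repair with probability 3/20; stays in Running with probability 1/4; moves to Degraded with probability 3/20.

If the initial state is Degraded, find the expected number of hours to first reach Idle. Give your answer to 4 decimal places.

3.1592

Let t(s) be the expected number of hours to first reach Idle from state s, with t(Idle) = 0. Conditioning on the first hour:
t(Under Repair) = 1 + 0.4·t(Under Repair) + 0.05·t(Degraded) + 0.35·t(Running)
t(Degraded) = 1 + 0.3·t(Under Repair) + 0.1·t(Degraded) + 0.3·t(Running)
t(Running) = 1 + 0.15·t(Under Repair) + 0.15·t(Degraded) + 0.25·t(Running)
Solving: t(Under Repair) = 3.4826, t(Degraded) = 3.1592, t(Running) = 2.6617.
Expected hours from Degraded to Idle: 3.1592.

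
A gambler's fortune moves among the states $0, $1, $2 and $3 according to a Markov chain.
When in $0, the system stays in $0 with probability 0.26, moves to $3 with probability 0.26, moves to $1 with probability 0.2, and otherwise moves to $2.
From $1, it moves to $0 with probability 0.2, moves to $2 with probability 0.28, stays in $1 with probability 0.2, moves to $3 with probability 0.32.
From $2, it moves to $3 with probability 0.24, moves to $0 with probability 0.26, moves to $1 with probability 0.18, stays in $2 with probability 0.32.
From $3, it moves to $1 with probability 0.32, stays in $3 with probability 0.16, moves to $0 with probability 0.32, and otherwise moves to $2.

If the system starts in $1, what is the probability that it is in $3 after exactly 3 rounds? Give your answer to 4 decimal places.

Propagate the distribution vector 3 rounds from $1.
After 0 rounds: (0.0000, 1.0000, 0.0000, 0.0000)
After 1 round: (0.2000, 0.2000, 0.2800, 0.3200)
After 2 rounds: (0.2672, 0.2328, 0.2656, 0.2344)
After 3 rounds: (0.2601, 0.2228, 0.2719, 0.2452)
P(in $3 after 3 rounds) = 0.2452

0.2452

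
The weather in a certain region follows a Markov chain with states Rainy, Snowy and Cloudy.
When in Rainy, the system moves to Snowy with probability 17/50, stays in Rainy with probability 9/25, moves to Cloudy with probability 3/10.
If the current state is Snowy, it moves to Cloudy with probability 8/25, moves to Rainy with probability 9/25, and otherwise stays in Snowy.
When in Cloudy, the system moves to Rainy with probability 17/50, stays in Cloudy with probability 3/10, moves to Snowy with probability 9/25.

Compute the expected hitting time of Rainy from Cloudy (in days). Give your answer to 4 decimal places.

Let t(s) be the expected number of days to first reach Rainy from state s, with t(Rainy) = 0. Conditioning on the first day:
t(Snowy) = 1 + 0.32·t(Snowy) + 0.32·t(Cloudy)
t(Cloudy) = 1 + 0.36·t(Snowy) + 0.3·t(Cloudy)
Solving: t(Snowy) = 2.8271, t(Cloudy) = 2.8825.
Expected days from Cloudy to Rainy: 2.8825.

2.8825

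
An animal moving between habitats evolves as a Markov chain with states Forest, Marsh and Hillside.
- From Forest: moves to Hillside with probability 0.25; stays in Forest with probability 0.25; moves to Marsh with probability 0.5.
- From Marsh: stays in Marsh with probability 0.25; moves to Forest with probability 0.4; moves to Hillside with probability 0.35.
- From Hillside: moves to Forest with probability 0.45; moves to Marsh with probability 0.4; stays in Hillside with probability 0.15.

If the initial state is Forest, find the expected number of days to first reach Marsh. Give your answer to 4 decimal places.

Let t(s) be the expected number of days to first reach Marsh from state s, with t(Marsh) = 0. Conditioning on the first day:
t(Forest) = 1 + 0.25·t(Forest) + 0.25·t(Hillside)
t(Hillside) = 1 + 0.45·t(Forest) + 0.15·t(Hillside)
Solving: t(Forest) = 2.0952, t(Hillside) = 2.2857.
Expected days from Forest to Marsh: 2.0952.

2.0952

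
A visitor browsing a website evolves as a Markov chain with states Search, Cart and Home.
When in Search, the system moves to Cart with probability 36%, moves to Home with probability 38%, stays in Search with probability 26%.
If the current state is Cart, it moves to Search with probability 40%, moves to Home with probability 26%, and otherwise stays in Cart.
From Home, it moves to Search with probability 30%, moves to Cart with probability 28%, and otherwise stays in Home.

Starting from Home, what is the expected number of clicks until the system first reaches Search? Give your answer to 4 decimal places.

Let t(s) be the expected number of clicks to first reach Search from state s, with t(Search) = 0. Conditioning on the first click:
t(Cart) = 1 + 0.34·t(Cart) + 0.26·t(Home)
t(Home) = 1 + 0.28·t(Cart) + 0.42·t(Home)
Solving: t(Cart) = 2.7097, t(Home) = 3.0323.
Expected clicks from Home to Search: 3.0323.

3.0323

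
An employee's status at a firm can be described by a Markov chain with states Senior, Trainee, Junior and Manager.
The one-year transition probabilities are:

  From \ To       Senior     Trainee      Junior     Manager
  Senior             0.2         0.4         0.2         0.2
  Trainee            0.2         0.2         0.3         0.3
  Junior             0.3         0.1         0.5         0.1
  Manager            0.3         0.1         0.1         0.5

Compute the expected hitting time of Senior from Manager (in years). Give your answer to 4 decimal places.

3.4615

Let t(s) be the expected number of years to first reach Senior from state s, with t(Senior) = 0. Conditioning on the first year:
t(Trainee) = 1 + 0.2·t(Trainee) + 0.3·t(Junior) + 0.3·t(Manager)
t(Junior) = 1 + 0.1·t(Trainee) + 0.5·t(Junior) + 0.1·t(Manager)
t(Manager) = 1 + 0.1·t(Trainee) + 0.1·t(Junior) + 0.5·t(Manager)
Solving: t(Trainee) = 3.8462, t(Junior) = 3.4615, t(Manager) = 3.4615.
Expected years from Manager to Senior: 3.4615.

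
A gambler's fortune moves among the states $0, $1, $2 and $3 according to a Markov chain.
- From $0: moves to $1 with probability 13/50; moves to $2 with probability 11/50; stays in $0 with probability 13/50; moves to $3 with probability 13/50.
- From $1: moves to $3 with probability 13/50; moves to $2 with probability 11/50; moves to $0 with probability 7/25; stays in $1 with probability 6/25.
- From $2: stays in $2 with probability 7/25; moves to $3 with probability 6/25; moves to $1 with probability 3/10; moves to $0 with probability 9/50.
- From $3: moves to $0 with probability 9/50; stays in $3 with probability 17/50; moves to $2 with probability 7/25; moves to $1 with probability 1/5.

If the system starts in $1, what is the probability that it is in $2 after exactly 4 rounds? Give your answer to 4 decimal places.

0.2517

Propagate the distribution vector 4 rounds from $1.
After 0 rounds: (0.0000, 1.0000, 0.0000, 0.0000)
After 1 round: (0.2800, 0.2400, 0.2200, 0.2600)
After 2 rounds: (0.2264, 0.2484, 0.2488, 0.2764)
After 3 rounds: (0.2230, 0.2484, 0.2515, 0.2771)
After 4 rounds: (0.2227, 0.2485, 0.2517, 0.2771)
P(in $2 after 4 rounds) = 0.2517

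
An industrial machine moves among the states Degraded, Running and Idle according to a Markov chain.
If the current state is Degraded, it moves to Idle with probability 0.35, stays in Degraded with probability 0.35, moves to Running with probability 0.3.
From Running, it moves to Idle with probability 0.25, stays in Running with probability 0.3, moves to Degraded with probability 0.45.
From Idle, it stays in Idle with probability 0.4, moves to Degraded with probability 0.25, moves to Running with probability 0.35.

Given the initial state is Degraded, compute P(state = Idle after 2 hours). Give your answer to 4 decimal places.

Sum over the intermediate state after 1 hour:
P = P(Degraded→Degraded)·P(Degraded→Idle) + P(Degraded→Running)·P(Running→Idle) + P(Degraded→Idle)·P(Idle→Idle)
  = 0.35×0.35 + 0.3×0.25 + 0.35×0.4
  = 0.1225 + 0.0750 + 0.1400 = 0.3375

0.3375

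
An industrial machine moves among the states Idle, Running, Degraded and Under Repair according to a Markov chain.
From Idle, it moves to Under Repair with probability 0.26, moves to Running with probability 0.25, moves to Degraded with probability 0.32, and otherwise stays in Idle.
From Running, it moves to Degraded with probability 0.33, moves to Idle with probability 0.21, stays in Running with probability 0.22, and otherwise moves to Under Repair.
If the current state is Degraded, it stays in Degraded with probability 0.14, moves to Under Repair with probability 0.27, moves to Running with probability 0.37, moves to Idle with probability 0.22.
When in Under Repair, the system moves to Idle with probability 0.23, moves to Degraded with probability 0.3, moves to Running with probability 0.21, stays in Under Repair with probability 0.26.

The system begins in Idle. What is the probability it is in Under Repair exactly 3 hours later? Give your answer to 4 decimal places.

Propagate the distribution vector 3 hours from Idle.
After 0 hours: (1.0000, 0.0000, 0.0000, 0.0000)
After 1 hour: (0.1700, 0.2500, 0.3200, 0.2600)
After 2 hours: (0.2116, 0.2705, 0.2597, 0.2582)
After 3 hours: (0.2093, 0.2627, 0.2708, 0.2572)
P(in Under Repair after 3 hours) = 0.2572

0.2572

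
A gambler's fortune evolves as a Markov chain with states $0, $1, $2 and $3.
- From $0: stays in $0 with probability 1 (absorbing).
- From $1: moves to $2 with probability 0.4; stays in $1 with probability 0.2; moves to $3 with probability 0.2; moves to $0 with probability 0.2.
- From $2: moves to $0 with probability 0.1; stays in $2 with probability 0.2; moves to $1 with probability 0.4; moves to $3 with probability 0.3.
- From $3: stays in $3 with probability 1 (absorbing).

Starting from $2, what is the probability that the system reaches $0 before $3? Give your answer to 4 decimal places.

Let h(s) be the probability of absorption at $0 starting from transient state s. Then h($0) = 1 and h($3) = 0. By first-step analysis:
h($1) = 0.2·1 + 0.2·h($1) + 0.4·h($2) + 0.2·0
h($2) = 0.1·1 + 0.4·h($1) + 0.2·h($2) + 0.3·0
Solving: h($1) = 0.4167, h($2) = 0.3333.
Starting from $2, the probability is 0.3333.

0.3333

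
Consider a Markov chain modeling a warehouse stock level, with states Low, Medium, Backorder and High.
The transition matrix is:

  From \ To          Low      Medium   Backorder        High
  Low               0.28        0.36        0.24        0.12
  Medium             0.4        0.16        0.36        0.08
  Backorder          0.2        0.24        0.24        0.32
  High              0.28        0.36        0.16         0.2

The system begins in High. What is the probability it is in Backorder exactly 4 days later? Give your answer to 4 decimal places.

0.2589

Propagate the distribution vector 4 days from High.
After 0 days: (0.0000, 0.0000, 0.0000, 1.0000)
After 1 day: (0.2800, 0.3600, 0.1600, 0.2000)
After 2 days: (0.3104, 0.2688, 0.2672, 0.1536)
After 3 days: (0.2909, 0.2742, 0.2600, 0.1750)
After 4 days: (0.2921, 0.2740, 0.2589, 0.1750)
P(in Backorder after 4 days) = 0.2589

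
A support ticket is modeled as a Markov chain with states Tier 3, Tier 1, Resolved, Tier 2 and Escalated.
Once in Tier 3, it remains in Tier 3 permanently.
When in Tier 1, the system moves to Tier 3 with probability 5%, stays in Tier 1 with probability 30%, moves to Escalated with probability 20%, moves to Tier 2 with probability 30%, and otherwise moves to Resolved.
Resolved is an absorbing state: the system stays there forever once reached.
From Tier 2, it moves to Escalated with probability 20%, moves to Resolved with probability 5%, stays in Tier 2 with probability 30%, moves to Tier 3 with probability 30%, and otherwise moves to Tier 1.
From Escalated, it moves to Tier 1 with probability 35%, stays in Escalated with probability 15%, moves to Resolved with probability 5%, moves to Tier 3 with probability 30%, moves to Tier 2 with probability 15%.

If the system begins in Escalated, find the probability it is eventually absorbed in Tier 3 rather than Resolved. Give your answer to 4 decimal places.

Let h(s) be the probability of absorption at Tier 3 starting from transient state s. Then h(Tier 3) = 1 and h(Resolved) = 0. By first-step analysis:
h(Tier 1) = 0.05·1 + 0.3·h(Tier 1) + 0.15·0 + 0.3·h(Tier 2) + 0.2·h(Escalated)
h(Tier 2) = 0.3·1 + 0.15·h(Tier 1) + 0.05·0 + 0.3·h(Tier 2) + 0.2·h(Escalated)
h(Escalated) = 0.3·1 + 0.35·h(Tier 1) + 0.05·0 + 0.15·h(Tier 2) + 0.15·h(Escalated)
Solving: h(Tier 1) = 0.6145, h(Tier 2) = 0.7723, h(Escalated) = 0.7423.
Starting from Escalated, the probability is 0.7423.

0.7423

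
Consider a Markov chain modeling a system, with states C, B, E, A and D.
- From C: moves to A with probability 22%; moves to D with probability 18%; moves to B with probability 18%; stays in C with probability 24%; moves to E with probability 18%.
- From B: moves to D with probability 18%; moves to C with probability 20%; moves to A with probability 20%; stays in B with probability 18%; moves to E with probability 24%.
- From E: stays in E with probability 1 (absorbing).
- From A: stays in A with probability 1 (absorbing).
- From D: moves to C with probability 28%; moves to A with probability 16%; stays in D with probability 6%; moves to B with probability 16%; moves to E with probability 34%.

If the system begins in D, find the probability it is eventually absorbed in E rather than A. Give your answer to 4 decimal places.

Let h(s) be the probability of absorption at E starting from transient state s. Then h(E) = 1 and h(A) = 0. By first-step analysis:
h(C) = 0.24·h(C) + 0.18·h(B) + 0.18·1 + 0.22·0 + 0.18·h(D)
h(B) = 0.2·h(C) + 0.18·h(B) + 0.24·1 + 0.2·0 + 0.18·h(D)
h(D) = 0.28·h(C) + 0.16·h(B) + 0.34·1 + 0.16·0 + 0.06·h(D)
Solving: h(C) = 0.5112, h(B) = 0.5508, h(D) = 0.6077.
Starting from D, the probability is 0.6077.

0.6077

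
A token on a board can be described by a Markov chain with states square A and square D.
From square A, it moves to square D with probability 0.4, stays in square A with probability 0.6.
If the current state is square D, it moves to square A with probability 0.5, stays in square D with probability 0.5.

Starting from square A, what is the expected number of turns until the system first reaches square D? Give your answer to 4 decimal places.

Let t(s) be the expected number of turns to first reach square D from state s, with t(square D) = 0. Conditioning on the first turn:
t(square A) = 1 + 0.6·t(square A)
Solving: t(square A) = 2.5000.
Expected turns from square A to square D: 2.5000.

2.5000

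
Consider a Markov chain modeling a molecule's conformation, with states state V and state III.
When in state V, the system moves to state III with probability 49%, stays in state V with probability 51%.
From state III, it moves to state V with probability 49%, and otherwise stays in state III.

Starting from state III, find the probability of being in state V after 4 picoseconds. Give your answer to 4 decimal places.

0.5000

Propagate the distribution vector 4 picoseconds from state III.
After 0 picoseconds: (0.0000, 1.0000)
After 1 picosecond: (0.4900, 0.5100)
After 2 picoseconds: (0.4998, 0.5002)
After 3 picoseconds: (0.5000, 0.5000)
After 4 picoseconds: (0.5000, 0.5000)
P(in state V after 4 picoseconds) = 0.5000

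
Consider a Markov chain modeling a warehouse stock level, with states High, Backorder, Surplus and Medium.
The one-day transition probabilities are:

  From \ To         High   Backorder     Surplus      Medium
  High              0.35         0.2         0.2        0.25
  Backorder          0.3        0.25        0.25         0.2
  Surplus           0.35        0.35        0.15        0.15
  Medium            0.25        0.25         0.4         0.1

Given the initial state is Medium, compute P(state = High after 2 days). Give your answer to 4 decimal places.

Propagate the distribution vector 2 days from Medium.
After 0 days: (0.0000, 0.0000, 0.0000, 1.0000)
After 1 day: (0.2500, 0.2500, 0.4000, 0.1000)
After 2 days: (0.3275, 0.2775, 0.2125, 0.1825)
P(in High after 2 days) = 0.3275

0.3275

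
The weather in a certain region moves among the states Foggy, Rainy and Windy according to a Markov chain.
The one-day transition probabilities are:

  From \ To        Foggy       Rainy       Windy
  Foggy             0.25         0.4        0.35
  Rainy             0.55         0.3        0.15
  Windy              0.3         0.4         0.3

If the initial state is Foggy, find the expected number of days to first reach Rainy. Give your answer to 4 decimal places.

Let t(s) be the expected number of days to first reach Rainy from state s, with t(Rainy) = 0. Conditioning on the first day:
t(Foggy) = 1 + 0.25·t(Foggy) + 0.35·t(Windy)
t(Windy) = 1 + 0.3·t(Foggy) + 0.3·t(Windy)
Solving: t(Foggy) = 2.5000, t(Windy) = 2.5000.
Expected days from Foggy to Rainy: 2.5000.

2.5000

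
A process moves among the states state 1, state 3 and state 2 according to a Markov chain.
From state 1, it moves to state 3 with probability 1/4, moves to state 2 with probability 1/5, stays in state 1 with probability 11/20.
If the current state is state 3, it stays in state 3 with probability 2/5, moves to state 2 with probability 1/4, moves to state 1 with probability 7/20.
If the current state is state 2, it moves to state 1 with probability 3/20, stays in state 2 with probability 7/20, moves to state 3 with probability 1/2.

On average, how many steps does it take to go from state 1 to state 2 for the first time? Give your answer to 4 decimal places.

Let t(s) be the expected number of steps to first reach state 2 from state s, with t(state 2) = 0. Conditioning on the first step:
t(state 1) = 1 + 0.55·t(state 1) + 0.25·t(state 3)
t(state 3) = 1 + 0.35·t(state 1) + 0.4·t(state 3)
Solving: t(state 1) = 4.6575, t(state 3) = 4.3836.
Expected steps from state 1 to state 2: 4.6575.

4.6575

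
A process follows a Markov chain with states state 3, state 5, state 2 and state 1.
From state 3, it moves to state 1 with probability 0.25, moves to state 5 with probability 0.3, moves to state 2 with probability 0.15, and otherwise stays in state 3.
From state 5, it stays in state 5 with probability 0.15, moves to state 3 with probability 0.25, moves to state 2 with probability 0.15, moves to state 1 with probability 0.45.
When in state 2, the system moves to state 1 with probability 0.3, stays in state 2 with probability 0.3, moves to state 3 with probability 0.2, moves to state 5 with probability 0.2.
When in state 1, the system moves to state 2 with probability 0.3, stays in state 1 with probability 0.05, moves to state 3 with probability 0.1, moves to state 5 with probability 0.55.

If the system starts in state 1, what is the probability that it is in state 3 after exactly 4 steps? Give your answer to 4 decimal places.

Propagate the distribution vector 4 steps from state 1.
After 0 steps: (0.0000, 0.0000, 0.0000, 1.0000)
After 1 step: (0.1000, 0.5500, 0.3000, 0.0500)
After 2 steps: (0.2325, 0.2000, 0.2025, 0.3650)
After 3 steps: (0.1968, 0.3410, 0.2351, 0.2271)
After 4 steps: (0.2140, 0.2821, 0.2193, 0.2845)
P(in state 3 after 4 steps) = 0.2140

0.2140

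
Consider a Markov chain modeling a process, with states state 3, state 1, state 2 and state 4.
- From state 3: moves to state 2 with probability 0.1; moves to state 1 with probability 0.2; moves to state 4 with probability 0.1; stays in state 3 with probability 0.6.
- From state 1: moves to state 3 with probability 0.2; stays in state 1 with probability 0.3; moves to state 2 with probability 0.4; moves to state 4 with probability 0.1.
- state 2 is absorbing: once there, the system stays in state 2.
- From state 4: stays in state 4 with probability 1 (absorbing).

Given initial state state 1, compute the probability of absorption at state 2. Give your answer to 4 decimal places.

Let h(s) be the probability of absorption at state 2 starting from transient state s. Then h(state 2) = 1 and h(state 4) = 0. By first-step analysis:
h(state 3) = 0.6·h(state 3) + 0.2·h(state 1) + 0.1·1 + 0.1·0
h(state 1) = 0.2·h(state 3) + 0.3·h(state 1) + 0.4·1 + 0.1·0
Solving: h(state 3) = 0.6250, h(state 1) = 0.7500.
Starting from state 1, the probability is 0.7500.

0.7500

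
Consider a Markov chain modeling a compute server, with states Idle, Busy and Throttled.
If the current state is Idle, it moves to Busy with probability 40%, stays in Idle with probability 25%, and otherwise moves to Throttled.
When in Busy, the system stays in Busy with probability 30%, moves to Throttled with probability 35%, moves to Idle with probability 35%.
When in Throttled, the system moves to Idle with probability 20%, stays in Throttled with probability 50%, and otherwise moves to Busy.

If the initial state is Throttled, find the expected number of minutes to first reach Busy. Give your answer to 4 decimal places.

Let t(s) be the expected number of minutes to first reach Busy from state s, with t(Busy) = 0. Conditioning on the first minute:
t(Idle) = 1 + 0.25·t(Idle) + 0.35·t(Throttled)
t(Throttled) = 1 + 0.2·t(Idle) + 0.5·t(Throttled)
Solving: t(Idle) = 2.7869, t(Throttled) = 3.1148.
Expected minutes from Throttled to Busy: 3.1148.

3.1148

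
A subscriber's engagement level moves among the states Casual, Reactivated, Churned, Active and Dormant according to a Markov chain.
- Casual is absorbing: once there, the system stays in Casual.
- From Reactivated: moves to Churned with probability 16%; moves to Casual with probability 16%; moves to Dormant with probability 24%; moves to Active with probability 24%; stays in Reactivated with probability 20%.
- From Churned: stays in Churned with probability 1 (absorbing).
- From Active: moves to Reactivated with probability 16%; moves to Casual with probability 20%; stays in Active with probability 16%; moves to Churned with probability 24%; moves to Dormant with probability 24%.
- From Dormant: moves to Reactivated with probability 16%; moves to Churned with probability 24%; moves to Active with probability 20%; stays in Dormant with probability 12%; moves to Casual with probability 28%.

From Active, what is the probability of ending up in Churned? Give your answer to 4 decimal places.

0.5185

Let h(s) be the probability of absorption at Churned starting from transient state s. Then h(Churned) = 1 and h(Casual) = 0. By first-step analysis:
h(Reactivated) = 0.16·0 + 0.2·h(Reactivated) + 0.16·1 + 0.24·h(Active) + 0.24·h(Dormant)
h(Active) = 0.2·0 + 0.16·h(Reactivated) + 0.24·1 + 0.16·h(Active) + 0.24·h(Dormant)
h(Dormant) = 0.28·0 + 0.16·h(Reactivated) + 0.24·1 + 0.2·h(Active) + 0.12·h(Dormant)
Solving: h(Reactivated) = 0.5000, h(Active) = 0.5185, h(Dormant) = 0.4815.
Starting from Active, the probability is 0.5185.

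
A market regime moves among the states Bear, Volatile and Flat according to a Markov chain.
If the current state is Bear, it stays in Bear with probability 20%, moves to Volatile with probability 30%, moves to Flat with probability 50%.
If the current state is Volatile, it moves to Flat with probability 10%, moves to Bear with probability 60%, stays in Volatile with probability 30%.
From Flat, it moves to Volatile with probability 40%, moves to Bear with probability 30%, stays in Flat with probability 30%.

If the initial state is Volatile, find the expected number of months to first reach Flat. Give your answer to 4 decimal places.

Let t(s) be the expected number of months to first reach Flat from state s, with t(Flat) = 0. Conditioning on the first month:
t(Bear) = 1 + 0.2·t(Bear) + 0.3·t(Volatile)
t(Volatile) = 1 + 0.6·t(Bear) + 0.3·t(Volatile)
Solving: t(Bear) = 2.6316, t(Volatile) = 3.6842.
Expected months from Volatile to Flat: 3.6842.

3.6842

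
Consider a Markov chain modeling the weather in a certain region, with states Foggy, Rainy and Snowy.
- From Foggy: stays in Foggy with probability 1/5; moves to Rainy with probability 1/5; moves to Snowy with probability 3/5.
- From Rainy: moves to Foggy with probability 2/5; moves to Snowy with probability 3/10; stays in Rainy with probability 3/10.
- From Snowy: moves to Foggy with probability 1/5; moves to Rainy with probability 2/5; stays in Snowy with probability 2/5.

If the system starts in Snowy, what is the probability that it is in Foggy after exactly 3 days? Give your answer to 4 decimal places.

0.2640

Propagate the distribution vector 3 days from Snowy.
After 0 days: (0.0000, 0.0000, 1.0000)
After 1 day: (0.2000, 0.4000, 0.4000)
After 2 days: (0.2800, 0.3200, 0.4000)
After 3 days: (0.2640, 0.3120, 0.4240)
P(in Foggy after 3 days) = 0.2640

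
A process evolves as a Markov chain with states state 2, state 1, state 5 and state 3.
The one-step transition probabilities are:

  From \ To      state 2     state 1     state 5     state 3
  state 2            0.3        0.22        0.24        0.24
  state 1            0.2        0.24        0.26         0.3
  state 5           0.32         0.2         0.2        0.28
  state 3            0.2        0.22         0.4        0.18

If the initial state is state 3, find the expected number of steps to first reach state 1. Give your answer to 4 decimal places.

4.6722

Let t(s) be the expected number of steps to first reach state 1 from state s, with t(state 1) = 0. Conditioning on the first step:
t(state 2) = 1 + 0.3·t(state 2) + 0.24·t(state 5) + 0.24·t(state 3)
t(state 5) = 1 + 0.32·t(state 2) + 0.2·t(state 5) + 0.28·t(state 3)
t(state 3) = 1 + 0.2·t(state 2) + 0.4·t(state 5) + 0.18·t(state 3)
Solving: t(state 2) = 4.6586, t(state 5) = 4.7487, t(state 3) = 4.6722.
Expected steps from state 3 to state 1: 4.6722.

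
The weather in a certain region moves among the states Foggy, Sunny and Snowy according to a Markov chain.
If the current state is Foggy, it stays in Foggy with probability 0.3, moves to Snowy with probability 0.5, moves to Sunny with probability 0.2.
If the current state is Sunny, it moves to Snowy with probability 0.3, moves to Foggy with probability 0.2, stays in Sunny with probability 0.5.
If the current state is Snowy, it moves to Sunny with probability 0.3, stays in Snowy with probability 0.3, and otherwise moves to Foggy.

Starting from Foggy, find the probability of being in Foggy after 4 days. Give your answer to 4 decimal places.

Propagate the distribution vector 4 days from Foggy.
After 0 days: (1.0000, 0.0000, 0.0000)
After 1 day: (0.3000, 0.2000, 0.5000)
After 2 days: (0.3300, 0.3100, 0.3600)
After 3 days: (0.3050, 0.3290, 0.3660)
After 4 days: (0.3037, 0.3353, 0.3610)
P(in Foggy after 4 days) = 0.3037

0.3037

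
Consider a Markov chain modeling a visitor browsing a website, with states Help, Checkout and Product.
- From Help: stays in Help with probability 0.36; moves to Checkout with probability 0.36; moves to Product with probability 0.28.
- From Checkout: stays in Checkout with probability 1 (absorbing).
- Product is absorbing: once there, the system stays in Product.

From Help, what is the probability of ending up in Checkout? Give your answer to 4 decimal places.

Let h(s) be the probability of absorption at Checkout starting from transient state s. Then h(Checkout) = 1 and h(Product) = 0. By first-step analysis:
h(Help) = 0.36·h(Help) + 0.36·1 + 0.28·0
Solving: h(Help) = 0.5625.
Starting from Help, the probability is 0.5625.

0.5625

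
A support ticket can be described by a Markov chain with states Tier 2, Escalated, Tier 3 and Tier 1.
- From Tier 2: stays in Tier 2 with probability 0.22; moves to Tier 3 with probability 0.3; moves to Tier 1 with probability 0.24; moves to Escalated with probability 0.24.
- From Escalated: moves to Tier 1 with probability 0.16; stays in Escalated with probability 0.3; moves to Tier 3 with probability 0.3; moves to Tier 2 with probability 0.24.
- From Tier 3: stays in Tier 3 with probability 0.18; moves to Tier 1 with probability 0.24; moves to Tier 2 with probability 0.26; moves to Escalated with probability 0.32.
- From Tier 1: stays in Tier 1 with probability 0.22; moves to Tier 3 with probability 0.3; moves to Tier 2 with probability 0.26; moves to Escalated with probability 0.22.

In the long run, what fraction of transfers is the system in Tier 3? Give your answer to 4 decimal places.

0.2679

Let the stationary distribution be π with π = πP and π_1 + π_2 + π_3 + π_4 = 1.
π_1 = 0.22·π_1 + 0.24·π_2 + 0.26·π_3 + 0.26·π_4
π_2 = 0.24·π_1 + 0.3·π_2 + 0.32·π_3 + 0.22·π_4
π_3 = 0.3·π_1 + 0.3·π_2 + 0.18·π_3 + 0.3·π_4
Solving with the normalization constraint gives π = (0.2447, 0.2736, 0.2679, 0.2138).
So the stationary probability of Tier 3 is 0.2679.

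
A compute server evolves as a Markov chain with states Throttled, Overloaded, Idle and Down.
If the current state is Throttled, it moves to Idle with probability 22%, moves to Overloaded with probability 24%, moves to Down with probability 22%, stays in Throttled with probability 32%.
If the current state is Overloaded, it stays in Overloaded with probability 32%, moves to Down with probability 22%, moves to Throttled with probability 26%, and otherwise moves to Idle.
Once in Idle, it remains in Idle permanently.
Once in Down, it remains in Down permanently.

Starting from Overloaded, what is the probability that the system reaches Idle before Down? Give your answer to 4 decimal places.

0.4830

Let h(s) be the probability of absorption at Idle starting from transient state s. Then h(Idle) = 1 and h(Down) = 0. By first-step analysis:
h(Throttled) = 0.32·h(Throttled) + 0.24·h(Overloaded) + 0.22·1 + 0.22·0
h(Overloaded) = 0.26·h(Throttled) + 0.32·h(Overloaded) + 0.2·1 + 0.22·0
Solving: h(Throttled) = 0.4940, h(Overloaded) = 0.4830.
Starting from Overloaded, the probability is 0.4830.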